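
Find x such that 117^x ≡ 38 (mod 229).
37

Baby-step giant-step with step n = ⌈√229⌉ = 16.
Baby steps 117^j mod 229 (j:value) for j=0..15: 0:1, 1:117, 2:178, 3:216, 4:82, 5:205, 6:169, 7:79, 8:83, 9:93, 10:118, 11:66, 12:165, 13:69, 14:58, 15:145.
Giant-step multiplier: 117^(-16) ≡ 117^(228-16) = 117^212 ≡ 217 (mod 229).
Giant steps γ_i = 38·217^i mod 229: γ_0=38, γ_1=2, γ_2=205 (in table at j=5).
x = i·n + j = 2·16 + 5 = 37.
Check: 117^37 ≡ 38 (mod 229).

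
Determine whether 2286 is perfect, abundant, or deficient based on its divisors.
abundant

Proper divisors of 2286: sum = 1 + 2 + 3 + 6 + 9 + 18 + 127 + 254 + 381 + 762 + 1143 = 2706
Since 2706 > 2286, 2286 is abundant.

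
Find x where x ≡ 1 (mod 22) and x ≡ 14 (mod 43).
573

Using Chinese Remainder Theorem:
M = 22 × 43 = 946
M1 = 43, M2 = 22
y1 = 43^(-1) mod 22 = 21
y2 = 22^(-1) mod 43 = 2
x = (1×43×21 + 14×22×2) mod 946 = 573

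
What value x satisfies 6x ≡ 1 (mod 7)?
6

gcd(6, 7) = 1, so the inverse exists.
Extended Euclidean algorithm on (7, 6):
7 = 1 × 6 + 1  ⟹  1 = (1)·7 + (-1)·6
So (-1)·6 ≡ 1 (mod 7), i.e. 6^(-1) ≡ -1 ≡ 6 (mod 7).
Check: 6 × 6 = 36 ≡ 1 (mod 7)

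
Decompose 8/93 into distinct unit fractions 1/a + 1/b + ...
1/12 + 1/372

Greedy algorithm:
8/93: ceiling(93/8) = 12, use 1/12
1/372: ceiling(372/1) = 372, use 1/372
Result: 8/93 = 1/12 + 1/372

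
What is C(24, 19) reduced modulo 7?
0

Using Lucas' theorem:
Write n=24 and k=19 in base 7:
n in base 7: [3, 3]
k in base 7: [2, 5]
C(24,19) mod 7 = ∏ C(n_i, k_i) mod 7
Digit binomials (mod 7): C(3,2) = 3; C(3,5) = 0 (k_i > n_i)
Product: 3 × 0 = 0 ≡ 0 (mod 7)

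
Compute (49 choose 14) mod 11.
7

Using Lucas' theorem:
Write n=49 and k=14 in base 11:
n in base 11: [4, 5]
k in base 11: [1, 3]
C(49,14) mod 11 = ∏ C(n_i, k_i) mod 11
Digit binomials (mod 11): C(4,1) = 4; C(5,3) = 10
Product: 4 × 10 = 40 ≡ 7 (mod 11)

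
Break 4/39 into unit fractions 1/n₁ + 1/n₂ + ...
1/10 + 1/390

Greedy algorithm:
4/39: ceiling(39/4) = 10, use 1/10
1/390: ceiling(390/1) = 390, use 1/390
Result: 4/39 = 1/10 + 1/390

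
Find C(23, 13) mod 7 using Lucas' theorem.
0

Using Lucas' theorem:
Write n=23 and k=13 in base 7:
n in base 7: [3, 2]
k in base 7: [1, 6]
C(23,13) mod 7 = ∏ C(n_i, k_i) mod 7
Digit binomials (mod 7): C(3,1) = 3; C(2,6) = 0 (k_i > n_i)
Product: 3 × 0 = 0 ≡ 0 (mod 7)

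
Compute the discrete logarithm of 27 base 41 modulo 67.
57

Baby-step giant-step with step n = ⌈√67⌉ = 9.
Baby steps 41^j mod 67 (j:value) for j=0..8: 0:1, 1:41, 2:6, 3:45, 4:36, 5:2, 6:15, 7:12, 8:23.
Giant-step multiplier: 41^(-9) ≡ 41^(66-9) = 41^57 ≡ 27 (mod 67).
Giant steps γ_i = 27·27^i mod 67: γ_0=27, γ_1=59, γ_2=52, γ_3=64, γ_4=53, γ_5=24, γ_6=45 (in table at j=3).
x = i·n + j = 6·9 + 3 = 57.
Check: 41^57 ≡ 27 (mod 67).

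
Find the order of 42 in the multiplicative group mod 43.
2

43 is prime, so ord(42) divides φ(43) = 42.
Divisors of 42: 1, 2, 3, 6, 7, 14, 21, 42.
Repeated squaring: 42^1 ≡ 42, 42^2 ≡ 1, 42^4 ≡ 1, 42^8 ≡ 1, 42^16 ≡ 1, 42^32 ≡ 1 (mod 43).
Test 42^d mod 43 for each divisor d in increasing order:
42^1 ≡ 42
42^2 ≡ 1  ← first divisor giving 1
The order is 2.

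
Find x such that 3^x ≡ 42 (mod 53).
8

Baby-step giant-step with step n = ⌈√53⌉ = 8.
Baby steps 3^j mod 53 (j:value) for j=0..7: 0:1, 1:3, 2:9, 3:27, 4:28, 5:31, 6:40, 7:14.
Giant-step multiplier: 3^(-8) ≡ 3^(52-8) = 3^44 ≡ 24 (mod 53).
Giant steps γ_i = 42·24^i mod 53: γ_0=42, γ_1=1 (in table at j=0).
x = i·n + j = 1·8 + 0 = 8.
Check: 3^8 ≡ 42 (mod 53).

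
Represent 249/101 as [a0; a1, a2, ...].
[2; 2, 6, 1, 2, 2]

Euclidean algorithm steps:
249 = 2 × 101 + 47
101 = 2 × 47 + 7
47 = 6 × 7 + 5
7 = 1 × 5 + 2
5 = 2 × 2 + 1
2 = 2 × 1 + 0
Continued fraction: [2; 2, 6, 1, 2, 2]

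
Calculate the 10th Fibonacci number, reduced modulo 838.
55

Matrix identity: Q^n = [[F_(n+1), F_n], [F_n, F_(n-1)]] with Q = [[1,1],[1,0]].
n = 10 = 1010₂. Square-and-multiply, entries mod 838:
Q^1 = [[1,1],[1,0]]
Q^2 = (Q^1)² = [[2,1],[1,1]]
Q^5 = (Q^2)²·Q = [[8,5],[5,3]]
Q^10 = (Q^5)² = [[89,55],[55,34]]
F_10 mod 838 = Q^10[0][1] = 55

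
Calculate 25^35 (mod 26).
25

Repeated squaring. Binary of 35 = 100011.
25^1 ≡ 25 (mod 26); 25^2 ≡ 1 (mod 26); 25^4 ≡ 1 (mod 26); 25^8 ≡ 1 (mod 26); 25^16 ≡ 1 (mod 26); 25^32 ≡ 1 (mod 26)
25^35 = 25^1 × 25^2 × 25^32 ≡ 25 (mod 26)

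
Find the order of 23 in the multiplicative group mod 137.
136

137 is prime, so ord(23) divides φ(137) = 136.
Divisors of 136: 1, 2, 4, 8, 17, 34, 68, 136.
Repeated squaring: 23^1 ≡ 23, 23^2 ≡ 118, 23^4 ≡ 87, 23^8 ≡ 34, 23^16 ≡ 60, 23^32 ≡ 38, 23^64 ≡ 74, 23^128 ≡ 133 (mod 137).
Test 23^d mod 137 for each divisor d in increasing order:
23^1 ≡ 23
23^2 ≡ 118
23^4 ≡ 87
23^8 ≡ 34
23^17 = 23^16·23^1 ≡ 10
23^34 = 23^32·23^2 ≡ 100
23^68 = 23^64·23^4 ≡ 136
23^136 = 23^128·23^8 ≡ 1  ← first divisor giving 1
The order is 136.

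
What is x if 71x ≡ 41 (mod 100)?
x ≡ 71 (mod 100)

gcd(71, 100) = 1, which divides 41, so solutions exist.
Find 71^(-1) mod 100 by the extended Euclidean algorithm:
100 = 1 × 71 + 29  ⟹  29 = (1)·100 + (-1)·71
71 = 2 × 29 + 13  ⟹  13 = (-2)·100 + (3)·71
29 = 2 × 13 + 3  ⟹  3 = (5)·100 + (-7)·71
13 = 4 × 3 + 1  ⟹  1 = (-22)·100 + (31)·71
So (31)·71 ≡ 1 (mod 100), i.e. 71^(-1) ≡ 31 (mod 100).
x ≡ 31 × 41 = 1271 ≡ 71 (mod 100).
Check: 71 × 71 = 5041 ≡ 41 (mod 100).
Unique solution: x ≡ 71 (mod 100)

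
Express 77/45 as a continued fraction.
[1; 1, 2, 2, 6]

Euclidean algorithm steps:
77 = 1 × 45 + 32
45 = 1 × 32 + 13
32 = 2 × 13 + 6
13 = 2 × 6 + 1
6 = 6 × 1 + 0
Continued fraction: [1; 1, 2, 2, 6]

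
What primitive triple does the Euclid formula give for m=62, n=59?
(363, 7316, 7325)

Euclid's formula: a = m² - n², b = 2mn, c = m² + n²
m = 62, n = 59
a = 62² - 59² = 3844 - 3481 = 363
b = 2 × 62 × 59 = 7316
c = 62² + 59² = 3844 + 3481 = 7325
Verification: 363² + 7316² = 131769 + 53523856 = 53655625 = 7325² ✓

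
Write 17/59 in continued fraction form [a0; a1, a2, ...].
[0; 3, 2, 8]

Euclidean algorithm steps:
17 = 0 × 59 + 17
59 = 3 × 17 + 8
17 = 2 × 8 + 1
8 = 8 × 1 + 0
Continued fraction: [0; 3, 2, 8]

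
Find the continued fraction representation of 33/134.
[0; 4, 16, 2]

Euclidean algorithm steps:
33 = 0 × 134 + 33
134 = 4 × 33 + 2
33 = 16 × 2 + 1
2 = 2 × 1 + 0
Continued fraction: [0; 4, 16, 2]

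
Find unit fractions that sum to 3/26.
1/9 + 1/234

Greedy algorithm:
3/26: ceiling(26/3) = 9, use 1/9
1/234: ceiling(234/1) = 234, use 1/234
Result: 3/26 = 1/9 + 1/234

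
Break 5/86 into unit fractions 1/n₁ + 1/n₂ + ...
1/18 + 1/387

Greedy algorithm:
5/86: ceiling(86/5) = 18, use 1/18
1/387: ceiling(387/1) = 387, use 1/387
Result: 5/86 = 1/18 + 1/387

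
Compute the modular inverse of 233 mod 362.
275

gcd(233, 362) = 1, so the inverse exists.
Extended Euclidean algorithm on (362, 233):
362 = 1 × 233 + 129  ⟹  129 = (1)·362 + (-1)·233
233 = 1 × 129 + 104  ⟹  104 = (-1)·362 + (2)·233
129 = 1 × 104 + 25  ⟹  25 = (2)·362 + (-3)·233
104 = 4 × 25 + 4  ⟹  4 = (-9)·362 + (14)·233
25 = 6 × 4 + 1  ⟹  1 = (56)·362 + (-87)·233
So (-87)·233 ≡ 1 (mod 362), i.e. 233^(-1) ≡ -87 ≡ 275 (mod 362).
Check: 233 × 275 = 64075 ≡ 1 (mod 362)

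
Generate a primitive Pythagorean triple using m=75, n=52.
(2921, 7800, 8329)

Euclid's formula: a = m² - n², b = 2mn, c = m² + n²
m = 75, n = 52
a = 75² - 52² = 5625 - 2704 = 2921
b = 2 × 75 × 52 = 7800
c = 75² + 52² = 5625 + 2704 = 8329
Verification: 2921² + 7800² = 8532241 + 60840000 = 69372241 = 8329² ✓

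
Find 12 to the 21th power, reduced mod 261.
99

Repeated squaring. Binary of 21 = 10101.
12^1 ≡ 12 (mod 261); 12^2 ≡ 144 (mod 261); 12^4 ≡ 117 (mod 261); 12^8 ≡ 117 (mod 261); 12^16 ≡ 117 (mod 261)
12^21 = 12^1 × 12^4 × 12^16 ≡ 99 (mod 261)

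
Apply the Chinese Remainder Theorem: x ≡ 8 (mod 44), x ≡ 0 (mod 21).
756

Using Chinese Remainder Theorem:
M = 44 × 21 = 924
M1 = 21, M2 = 44
y1 = 21^(-1) mod 44 = 21
y2 = 44^(-1) mod 21 = 11
x = (8×21×21 + 0×44×11) mod 924 = 756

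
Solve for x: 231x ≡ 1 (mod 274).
223

gcd(231, 274) = 1, so the inverse exists.
Extended Euclidean algorithm on (274, 231):
274 = 1 × 231 + 43  ⟹  43 = (1)·274 + (-1)·231
231 = 5 × 43 + 16  ⟹  16 = (-5)·274 + (6)·231
43 = 2 × 16 + 11  ⟹  11 = (11)·274 + (-13)·231
16 = 1 × 11 + 5  ⟹  5 = (-16)·274 + (19)·231
11 = 2 × 5 + 1  ⟹  1 = (43)·274 + (-51)·231
So (-51)·231 ≡ 1 (mod 274), i.e. 231^(-1) ≡ -51 ≡ 223 (mod 274).
Check: 231 × 223 = 51513 ≡ 1 (mod 274)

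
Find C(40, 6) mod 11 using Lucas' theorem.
7

Using Lucas' theorem:
Write n=40 and k=6 in base 11:
n in base 11: [3, 7]
k in base 11: [0, 6]
C(40,6) mod 11 = ∏ C(n_i, k_i) mod 11
Digit binomials (mod 11): C(3,0) = 1; C(7,6) = 7
Product: 1 × 7 = 7 ≡ 7 (mod 11)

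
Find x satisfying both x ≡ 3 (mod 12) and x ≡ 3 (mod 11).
3

Using Chinese Remainder Theorem:
M = 12 × 11 = 132
M1 = 11, M2 = 12
y1 = 11^(-1) mod 12 = 11
y2 = 12^(-1) mod 11 = 1
x = (3×11×11 + 3×12×1) mod 132 = 3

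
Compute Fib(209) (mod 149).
65

Matrix identity: Q^n = [[F_(n+1), F_n], [F_n, F_(n-1)]] with Q = [[1,1],[1,0]].
n = 209 = 11010001₂. Square-and-multiply, entries mod 149:
Q^1 = [[1,1],[1,0]]
Q^3 = (Q^1)²·Q = [[3,2],[2,1]]
Q^6 = (Q^3)² = [[13,8],[8,5]]
Q^13 = (Q^6)²·Q = [[79,84],[84,144]]
Q^26 = (Q^13)² = [[36,107],[107,78]]
Q^52 = (Q^26)² = [[80,129],[129,100]]
Q^104 = (Q^52)² = [[95,125],[125,119]]
Q^209 = (Q^104)²·Q = [[144,65],[65,79]]
F_209 mod 149 = Q^209[0][1] = 65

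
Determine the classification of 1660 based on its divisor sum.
abundant

Proper divisors of 1660: sum = 1 + 2 + 4 + 5 + 10 + 20 + 83 + 166 + 332 + 415 + 830 = 1868
Since 1868 > 1660, 1660 is abundant.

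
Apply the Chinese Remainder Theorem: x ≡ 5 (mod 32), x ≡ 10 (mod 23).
677

Using Chinese Remainder Theorem:
M = 32 × 23 = 736
M1 = 23, M2 = 32
y1 = 23^(-1) mod 32 = 7
y2 = 32^(-1) mod 23 = 18
x = (5×23×7 + 10×32×18) mod 736 = 677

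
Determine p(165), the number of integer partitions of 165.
172389800255

p(n) counts ways to write n as a sum of positive integers (order ignored).
Euler's pentagonal recurrence: p(k) = p(k-1) + p(k-2) - p(k-5) - p(k-7) + p(k-12) + p(k-15) - ... (offsets j(3j∓1)/2, signs ++--, p(0)=1, p(<0)=0).
DP table for k = 0..164: p(0)=1, p(1)=1, p(2)=2, p(3)=3, p(4)=5, p(5)=7, p(6)=11, p(7)=15, p(8)=22, p(9)=30, p(10)=42, p(11)=56, p(12)=77, p(13)=101, p(14)=135, p(15)=176, p(16)=231, p(17)=297, p(18)=385, p(19)=490, p(20)=627, p(21)=792, p(22)=1002, p(23)=1255, p(24)=1575, p(25)=1958, p(26)=2436, p(27)=3010, p(28)=3718, p(29)=4565, p(30)=5604, p(31)=6842, p(32)=8349, p(33)=10143, p(34)=12310, p(35)=14883, p(36)=17977, p(37)=21637, p(38)=26015, p(39)=31185, p(40)=37338, p(41)=44583, p(42)=53174, p(43)=63261, p(44)=75175, p(45)=89134, p(46)=105558, p(47)=124754, p(48)=147273, p(49)=173525, p(50)=204226, p(51)=239943, p(52)=281589, p(53)=329931, p(54)=386155, p(55)=451276, p(56)=526823, p(57)=614154, p(58)=715220, p(59)=831820, p(60)=966467, p(61)=1121505, p(62)=1300156, p(63)=1505499, p(64)=1741630, p(65)=2012558, p(66)=2323520, p(67)=2679689, p(68)=3087735, p(69)=3554345, p(70)=4087968, p(71)=4697205, p(72)=5392783, p(73)=6185689, p(74)=7089500, p(75)=8118264, p(76)=9289091, p(77)=10619863, p(78)=12132164, p(79)=13848650, p(80)=15796476, p(81)=18004327, p(82)=20506255, p(83)=23338469, p(84)=26543660, p(85)=30167357, p(86)=34262962, p(87)=38887673, p(88)=44108109, p(89)=49995925, p(90)=56634173, p(91)=64112359, p(92)=72533807, p(93)=82010177, p(94)=92669720, p(95)=104651419, p(96)=118114304, p(97)=133230930, p(98)=150198136, p(99)=169229875, p(100)=190569292, p(101)=214481126, p(102)=241265379, p(103)=271248950, p(104)=304801365, p(105)=342325709, p(106)=384276336, p(107)=431149389, p(108)=483502844, p(109)=541946240, p(110)=607163746, p(111)=679903203, p(112)=761002156, p(113)=851376628, p(114)=952050665, p(115)=1064144451, p(116)=1188908248, p(117)=1327710076, p(118)=1482074143, p(119)=1653668665, p(120)=1844349560, p(121)=2056148051, p(122)=2291320912, p(123)=2552338241, p(124)=2841940500, p(125)=3163127352, p(126)=3519222692, p(127)=3913864295, p(128)=4351078600, p(129)=4835271870, p(130)=5371315400, p(131)=5964539504, p(132)=6620830889, p(133)=7346629512, p(134)=8149040695, p(135)=9035836076, p(136)=10015581680, p(137)=11097645016, p(138)=12292341831, p(139)=13610949895, p(140)=15065878135, p(141)=16670689208, p(142)=18440293320, p(143)=20390982757, p(144)=22540654445, p(145)=24908858009, p(146)=27517052599, p(147)=30388671978, p(148)=33549419497, p(149)=37027355200, p(150)=40853235313, p(151)=45060624582, p(152)=49686288421, p(153)=54770336324, p(154)=60356673280, p(155)=66493182097, p(156)=73232243759, p(157)=80630964769, p(158)=88751778802, p(159)=97662728555, p(160)=107438159466, p(161)=118159068427, p(162)=129913904637, p(163)=142798995930, p(164)=156919475295.
Final step: p(165) = p(164) + p(163) - p(160) - p(158) + p(153) + p(150) - p(143) - p(139) + p(130) + p(125) - p(114) - p(108) + p(95) + p(88) - p(73) - p(65) + p(48) + p(39) - p(20) - p(10)
= 156919475295 + 142798995930 - 107438159466 - 88751778802 + 54770336324 + 40853235313 - 20390982757 - 13610949895 + 5371315400 + 3163127352 - 952050665 - 483502844 + 104651419 + 44108109 - 6185689 - 2012558 + 147273 + 31185 - 627 - 42
= 172389800255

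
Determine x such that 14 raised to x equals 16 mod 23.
14

Baby-step giant-step with step n = ⌈√23⌉ = 5.
Baby steps 14^j mod 23 (j:value) for j=0..4: 0:1, 1:14, 2:12, 3:7, 4:6.
Giant-step multiplier: 14^(-5) ≡ 14^(22-5) = 14^17 ≡ 20 (mod 23).
Giant steps γ_i = 16·20^i mod 23: γ_0=16, γ_1=21, γ_2=6 (in table at j=4).
x = i·n + j = 2·5 + 4 = 14.
Check: 14^14 ≡ 16 (mod 23).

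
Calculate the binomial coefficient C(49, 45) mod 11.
5

Using Lucas' theorem:
Write n=49 and k=45 in base 11:
n in base 11: [4, 5]
k in base 11: [4, 1]
C(49,45) mod 11 = ∏ C(n_i, k_i) mod 11
Digit binomials (mod 11): C(4,4) = 1; C(5,1) = 5
Product: 1 × 5 = 5 ≡ 5 (mod 11)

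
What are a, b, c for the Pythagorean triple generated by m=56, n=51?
(535, 5712, 5737)

Euclid's formula: a = m² - n², b = 2mn, c = m² + n²
m = 56, n = 51
a = 56² - 51² = 3136 - 2601 = 535
b = 2 × 56 × 51 = 5712
c = 56² + 51² = 3136 + 2601 = 5737
Verification: 535² + 5712² = 286225 + 32626944 = 32913169 = 5737² ✓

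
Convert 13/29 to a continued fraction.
[0; 2, 4, 3]

Euclidean algorithm steps:
13 = 0 × 29 + 13
29 = 2 × 13 + 3
13 = 4 × 3 + 1
3 = 3 × 1 + 0
Continued fraction: [0; 2, 4, 3]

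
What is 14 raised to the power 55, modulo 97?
82

Repeated squaring. Binary of 55 = 110111.
14^1 ≡ 14 (mod 97); 14^2 ≡ 2 (mod 97); 14^4 ≡ 4 (mod 97); 14^8 ≡ 16 (mod 97); 14^16 ≡ 62 (mod 97); 14^32 ≡ 61 (mod 97)
14^55 = 14^1 × 14^2 × 14^4 × 14^16 × 14^32 ≡ 82 (mod 97)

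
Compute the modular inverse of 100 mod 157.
11

gcd(100, 157) = 1, so the inverse exists.
Extended Euclidean algorithm on (157, 100):
157 = 1 × 100 + 57  ⟹  57 = (1)·157 + (-1)·100
100 = 1 × 57 + 43  ⟹  43 = (-1)·157 + (2)·100
57 = 1 × 43 + 14  ⟹  14 = (2)·157 + (-3)·100
43 = 3 × 14 + 1  ⟹  1 = (-7)·157 + (11)·100
So (11)·100 ≡ 1 (mod 157), i.e. 100^(-1) ≡ 11 (mod 157).
Check: 100 × 11 = 1100 ≡ 1 (mod 157)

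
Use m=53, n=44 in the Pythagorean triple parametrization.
(873, 4664, 4745)

Euclid's formula: a = m² - n², b = 2mn, c = m² + n²
m = 53, n = 44
a = 53² - 44² = 2809 - 1936 = 873
b = 2 × 53 × 44 = 4664
c = 53² + 44² = 2809 + 1936 = 4745
Verification: 873² + 4664² = 762129 + 21752896 = 22515025 = 4745² ✓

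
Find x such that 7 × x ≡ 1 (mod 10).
3

gcd(7, 10) = 1, so the inverse exists.
Extended Euclidean algorithm on (10, 7):
10 = 1 × 7 + 3  ⟹  3 = (1)·10 + (-1)·7
7 = 2 × 3 + 1  ⟹  1 = (-2)·10 + (3)·7
So (3)·7 ≡ 1 (mod 10), i.e. 7^(-1) ≡ 3 (mod 10).
Check: 7 × 3 = 21 ≡ 1 (mod 10)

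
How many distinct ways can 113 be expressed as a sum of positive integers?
851376628

p(n) counts ways to write n as a sum of positive integers (order ignored).
Euler's pentagonal recurrence: p(k) = p(k-1) + p(k-2) - p(k-5) - p(k-7) + p(k-12) + p(k-15) - ... (offsets j(3j∓1)/2, signs ++--, p(0)=1, p(<0)=0).
DP table for k = 0..112: p(0)=1, p(1)=1, p(2)=2, p(3)=3, p(4)=5, p(5)=7, p(6)=11, p(7)=15, p(8)=22, p(9)=30, p(10)=42, p(11)=56, p(12)=77, p(13)=101, p(14)=135, p(15)=176, p(16)=231, p(17)=297, p(18)=385, p(19)=490, p(20)=627, p(21)=792, p(22)=1002, p(23)=1255, p(24)=1575, p(25)=1958, p(26)=2436, p(27)=3010, p(28)=3718, p(29)=4565, p(30)=5604, p(31)=6842, p(32)=8349, p(33)=10143, p(34)=12310, p(35)=14883, p(36)=17977, p(37)=21637, p(38)=26015, p(39)=31185, p(40)=37338, p(41)=44583, p(42)=53174, p(43)=63261, p(44)=75175, p(45)=89134, p(46)=105558, p(47)=124754, p(48)=147273, p(49)=173525, p(50)=204226, p(51)=239943, p(52)=281589, p(53)=329931, p(54)=386155, p(55)=451276, p(56)=526823, p(57)=614154, p(58)=715220, p(59)=831820, p(60)=966467, p(61)=1121505, p(62)=1300156, p(63)=1505499, p(64)=1741630, p(65)=2012558, p(66)=2323520, p(67)=2679689, p(68)=3087735, p(69)=3554345, p(70)=4087968, p(71)=4697205, p(72)=5392783, p(73)=6185689, p(74)=7089500, p(75)=8118264, p(76)=9289091, p(77)=10619863, p(78)=12132164, p(79)=13848650, p(80)=15796476, p(81)=18004327, p(82)=20506255, p(83)=23338469, p(84)=26543660, p(85)=30167357, p(86)=34262962, p(87)=38887673, p(88)=44108109, p(89)=49995925, p(90)=56634173, p(91)=64112359, p(92)=72533807, p(93)=82010177, p(94)=92669720, p(95)=104651419, p(96)=118114304, p(97)=133230930, p(98)=150198136, p(99)=169229875, p(100)=190569292, p(101)=214481126, p(102)=241265379, p(103)=271248950, p(104)=304801365, p(105)=342325709, p(106)=384276336, p(107)=431149389, p(108)=483502844, p(109)=541946240, p(110)=607163746, p(111)=679903203, p(112)=761002156.
Final step: p(113) = p(112) + p(111) - p(108) - p(106) + p(101) + p(98) - p(91) - p(87) + p(78) + p(73) - p(62) - p(56) + p(43) + p(36) - p(21) - p(13)
= 761002156 + 679903203 - 483502844 - 384276336 + 214481126 + 150198136 - 64112359 - 38887673 + 12132164 + 6185689 - 1300156 - 526823 + 63261 + 17977 - 792 - 101
= 851376628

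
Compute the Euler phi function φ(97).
96

97 = 97
φ(n) = n × ∏(1 - 1/p) for each prime p dividing n
φ(97) = 97 × (1 - 1/97) = 96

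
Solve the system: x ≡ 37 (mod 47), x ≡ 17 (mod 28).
1165

Using Chinese Remainder Theorem:
M = 47 × 28 = 1316
M1 = 28, M2 = 47
y1 = 28^(-1) mod 47 = 42
y2 = 47^(-1) mod 28 = 3
x = (37×28×42 + 17×47×3) mod 1316 = 1165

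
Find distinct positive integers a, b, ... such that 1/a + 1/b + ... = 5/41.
1/9 + 1/93 + 1/11439

Greedy algorithm:
5/41: ceiling(41/5) = 9, use 1/9
4/369: ceiling(369/4) = 93, use 1/93
1/11439: ceiling(11439/1) = 11439, use 1/11439
Result: 5/41 = 1/9 + 1/93 + 1/11439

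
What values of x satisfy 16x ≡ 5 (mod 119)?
x ≡ 97 (mod 119)

gcd(16, 119) = 1, which divides 5, so solutions exist.
Find 16^(-1) mod 119 by the extended Euclidean algorithm:
119 = 7 × 16 + 7  ⟹  7 = (1)·119 + (-7)·16
16 = 2 × 7 + 2  ⟹  2 = (-2)·119 + (15)·16
7 = 3 × 2 + 1  ⟹  1 = (7)·119 + (-52)·16
So (-52)·16 ≡ 1 (mod 119), i.e. 16^(-1) ≡ -52 ≡ 67 (mod 119).
x ≡ 67 × 5 = 335 ≡ 97 (mod 119).
Check: 16 × 97 = 1552 ≡ 5 (mod 119).
Unique solution: x ≡ 97 (mod 119)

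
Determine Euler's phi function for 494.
216

494 = 2 × 13 × 19
φ(n) = n × ∏(1 - 1/p) for each prime p dividing n
φ(494) = 494 × (1 - 1/2) × (1 - 1/13) × (1 - 1/19) = 216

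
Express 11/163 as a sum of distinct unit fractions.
1/15 + 1/1223 + 1/2990235

Greedy algorithm:
11/163: ceiling(163/11) = 15, use 1/15
2/2445: ceiling(2445/2) = 1223, use 1/1223
1/2990235: ceiling(2990235/1) = 2990235, use 1/2990235
Result: 11/163 = 1/15 + 1/1223 + 1/2990235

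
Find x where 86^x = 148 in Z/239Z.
193

Baby-step giant-step with step n = ⌈√239⌉ = 16.
Baby steps 86^j mod 239 (j:value) for j=0..15: 0:1, 1:86, 2:226, 3:77, 4:169, 5:194, 6:193, 7:107, 8:120, 9:43, 10:113, 11:158, 12:204, 13:97, 14:216, 15:173.
Giant-step multiplier: 86^(-16) ≡ 86^(238-16) = 86^222 ≡ 4 (mod 239).
Giant steps γ_i = 148·4^i mod 239: γ_0=148, γ_1=114, γ_2=217, γ_3=151, γ_4=126, γ_5=26, γ_6=104, γ_7=177, γ_8=230, γ_9=203, γ_10=95, γ_11=141, γ_12=86 (in table at j=1).
x = i·n + j = 12·16 + 1 = 193.
Check: 86^193 ≡ 148 (mod 239).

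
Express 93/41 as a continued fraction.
[2; 3, 1, 2, 1, 2]

Euclidean algorithm steps:
93 = 2 × 41 + 11
41 = 3 × 11 + 8
11 = 1 × 8 + 3
8 = 2 × 3 + 2
3 = 1 × 2 + 1
2 = 2 × 1 + 0
Continued fraction: [2; 3, 1, 2, 1, 2]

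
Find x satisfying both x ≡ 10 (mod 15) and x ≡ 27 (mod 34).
265

Using Chinese Remainder Theorem:
M = 15 × 34 = 510
M1 = 34, M2 = 15
y1 = 34^(-1) mod 15 = 4
y2 = 15^(-1) mod 34 = 25
x = (10×34×4 + 27×15×25) mod 510 = 265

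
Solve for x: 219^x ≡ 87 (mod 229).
25

Baby-step giant-step with step n = ⌈√229⌉ = 16.
Baby steps 219^j mod 229 (j:value) for j=0..15: 0:1, 1:219, 2:100, 3:145, 4:153, 5:73, 6:186, 7:201, 8:51, 9:177, 10:62, 11:67, 12:17, 13:59, 14:97, 15:175.
Giant-step multiplier: 219^(-16) ≡ 219^(228-16) = 219^212 ≡ 81 (mod 229).
Giant steps γ_i = 87·81^i mod 229: γ_0=87, γ_1=177 (in table at j=9).
x = i·n + j = 1·16 + 9 = 25.
Check: 219^25 ≡ 87 (mod 229).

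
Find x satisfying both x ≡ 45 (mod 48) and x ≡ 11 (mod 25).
861

Using Chinese Remainder Theorem:
M = 48 × 25 = 1200
M1 = 25, M2 = 48
y1 = 25^(-1) mod 48 = 25
y2 = 48^(-1) mod 25 = 12
x = (45×25×25 + 11×48×12) mod 1200 = 861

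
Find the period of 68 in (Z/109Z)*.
12

109 is prime, so ord(68) divides φ(109) = 108.
Divisors of 108: 1, 2, 3, 4, 6, 9, 12, 18, 27, 36, 54, 108.
Repeated squaring: 68^1 ≡ 68, 68^2 ≡ 46, 68^4 ≡ 45, 68^8 ≡ 63, 68^16 ≡ 45, 68^32 ≡ 63, 68^64 ≡ 45 (mod 109).
Test 68^d mod 109 for each divisor d in increasing order:
68^1 ≡ 68
68^2 ≡ 46
68^3 = 68^2·68^1 ≡ 76
68^4 ≡ 45
68^6 = 68^4·68^2 ≡ 108
68^9 = 68^8·68^1 ≡ 33
68^12 = 68^8·68^4 ≡ 1  ← first divisor giving 1
The order is 12.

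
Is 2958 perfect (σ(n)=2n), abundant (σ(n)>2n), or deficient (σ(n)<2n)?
abundant

Proper divisors of 2958: sum = 1 + 2 + 3 + 6 + 17 + 29 + 34 + 51 + 58 + 87 + 102 + 174 + 493 + 986 + 1479 = 3522
Since 3522 > 2958, 2958 is abundant.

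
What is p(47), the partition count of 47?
124754

p(n) counts ways to write n as a sum of positive integers (order ignored).
Euler's pentagonal recurrence: p(k) = p(k-1) + p(k-2) - p(k-5) - p(k-7) + p(k-12) + p(k-15) - ... (offsets j(3j∓1)/2, signs ++--, p(0)=1, p(<0)=0).
DP table for k = 0..46: p(0)=1, p(1)=1, p(2)=2, p(3)=3, p(4)=5, p(5)=7, p(6)=11, p(7)=15, p(8)=22, p(9)=30, p(10)=42, p(11)=56, p(12)=77, p(13)=101, p(14)=135, p(15)=176, p(16)=231, p(17)=297, p(18)=385, p(19)=490, p(20)=627, p(21)=792, p(22)=1002, p(23)=1255, p(24)=1575, p(25)=1958, p(26)=2436, p(27)=3010, p(28)=3718, p(29)=4565, p(30)=5604, p(31)=6842, p(32)=8349, p(33)=10143, p(34)=12310, p(35)=14883, p(36)=17977, p(37)=21637, p(38)=26015, p(39)=31185, p(40)=37338, p(41)=44583, p(42)=53174, p(43)=63261, p(44)=75175, p(45)=89134, p(46)=105558.
Final step: p(47) = p(46) + p(45) - p(42) - p(40) + p(35) + p(32) - p(25) - p(21) + p(12) + p(7)
= 105558 + 89134 - 53174 - 37338 + 14883 + 8349 - 1958 - 792 + 77 + 15
= 124754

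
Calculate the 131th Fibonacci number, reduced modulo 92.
49

Matrix identity: Q^n = [[F_(n+1), F_n], [F_n, F_(n-1)]] with Q = [[1,1],[1,0]].
n = 131 = 10000011₂. Square-and-multiply, entries mod 92:
Q^1 = [[1,1],[1,0]]
Q^2 = (Q^1)² = [[2,1],[1,1]]
Q^4 = (Q^2)² = [[5,3],[3,2]]
Q^8 = (Q^4)² = [[34,21],[21,13]]
Q^16 = (Q^8)² = [[33,67],[67,58]]
Q^32 = (Q^16)² = [[58,25],[25,33]]
Q^65 = (Q^32)²·Q = [[8,33],[33,67]]
Q^131 = (Q^65)²·Q = [[40,49],[49,83]]
F_131 mod 92 = Q^131[0][1] = 49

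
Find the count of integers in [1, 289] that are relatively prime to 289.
272

289 = 17^2
φ(n) = n × ∏(1 - 1/p) for each prime p dividing n
φ(289) = 289 × (1 - 1/17) = 272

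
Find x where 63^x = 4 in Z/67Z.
34

Baby-step giant-step with step n = ⌈√67⌉ = 9.
Baby steps 63^j mod 67 (j:value) for j=0..8: 0:1, 1:63, 2:16, 3:3, 4:55, 5:48, 6:9, 7:31, 8:10.
Giant-step multiplier: 63^(-9) ≡ 63^(66-9) = 63^57 ≡ 5 (mod 67).
Giant steps γ_i = 4·5^i mod 67: γ_0=4, γ_1=20, γ_2=33, γ_3=31 (in table at j=7).
x = i·n + j = 3·9 + 7 = 34.
Check: 63^34 ≡ 4 (mod 67).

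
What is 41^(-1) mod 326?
167

gcd(41, 326) = 1, so the inverse exists.
Extended Euclidean algorithm on (326, 41):
326 = 7 × 41 + 39  ⟹  39 = (1)·326 + (-7)·41
41 = 1 × 39 + 2  ⟹  2 = (-1)·326 + (8)·41
39 = 19 × 2 + 1  ⟹  1 = (20)·326 + (-159)·41
So (-159)·41 ≡ 1 (mod 326), i.e. 41^(-1) ≡ -159 ≡ 167 (mod 326).
Check: 41 × 167 = 6847 ≡ 1 (mod 326)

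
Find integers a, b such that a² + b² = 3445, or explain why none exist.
9² + 58² (a=9, b=58)

Factorization: 3445 = 5 × 13 × 53
By Fermat: n is sum of two squares iff every prime p ≡ 3 (mod 4) appears to even power.
All primes ≡ 3 (mod 4) appear to even power.
Search a = 0, 1, 2, … for 3445 - a² a perfect square: first hit at a = 9: 3445 - 81 = 3364 = 58².
3445 = 9² + 58² = 81 + 3364 ✓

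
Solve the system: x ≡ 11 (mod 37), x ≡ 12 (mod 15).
492

Using Chinese Remainder Theorem:
M = 37 × 15 = 555
M1 = 15, M2 = 37
y1 = 15^(-1) mod 37 = 5
y2 = 37^(-1) mod 15 = 13
x = (11×15×5 + 12×37×13) mod 555 = 492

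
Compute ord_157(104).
156

157 is prime, so ord(104) divides φ(157) = 156.
Divisors of 156: 1, 2, 3, 4, 6, 12, 13, 26, 39, 52, 78, 156.
Repeated squaring: 104^1 ≡ 104, 104^2 ≡ 140, 104^4 ≡ 132, 104^8 ≡ 154, 104^16 ≡ 9, 104^32 ≡ 81, 104^64 ≡ 124, 104^128 ≡ 147 (mod 157).
Test 104^d mod 157 for each divisor d in increasing order:
104^1 ≡ 104
104^2 ≡ 140
104^3 = 104^2·104^1 ≡ 116
104^4 ≡ 132
104^6 = 104^4·104^2 ≡ 111
104^12 = 104^8·104^4 ≡ 75
104^13 = 104^8·104^4·104^1 ≡ 107
104^26 = 104^16·104^8·104^2 ≡ 145
104^39 = 104^32·104^4·104^2·104^1 ≡ 129
104^52 = 104^32·104^16·104^4 ≡ 144
104^78 = 104^64·104^8·104^4·104^2 ≡ 156
104^156 = 104^128·104^16·104^8·104^4 ≡ 1  ← first divisor giving 1
The order is 156.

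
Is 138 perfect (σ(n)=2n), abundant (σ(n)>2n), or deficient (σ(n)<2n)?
abundant

Proper divisors of 138: sum = 1 + 2 + 3 + 6 + 23 + 46 + 69 = 150
Since 150 > 138, 138 is abundant.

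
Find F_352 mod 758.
645

Matrix identity: Q^n = [[F_(n+1), F_n], [F_n, F_(n-1)]] with Q = [[1,1],[1,0]].
n = 352 = 101100000₂. Square-and-multiply, entries mod 758:
Q^1 = [[1,1],[1,0]]
Q^2 = (Q^1)² = [[2,1],[1,1]]
Q^5 = (Q^2)²·Q = [[8,5],[5,3]]
Q^11 = (Q^5)²·Q = [[144,89],[89,55]]
Q^22 = (Q^11)² = [[611,277],[277,334]]
Q^44 = (Q^22)² = [[556,255],[255,301]]
Q^88 = (Q^44)² = [[467,231],[231,236]]
Q^176 = (Q^88)² = [[86,181],[181,663]]
Q^352 = (Q^176)² = [[741,645],[645,96]]
F_352 mod 758 = Q^352[0][1] = 645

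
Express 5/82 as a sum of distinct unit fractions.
1/17 + 1/465 + 1/648210

Greedy algorithm:
5/82: ceiling(82/5) = 17, use 1/17
3/1394: ceiling(1394/3) = 465, use 1/465
1/648210: ceiling(648210/1) = 648210, use 1/648210
Result: 5/82 = 1/17 + 1/465 + 1/648210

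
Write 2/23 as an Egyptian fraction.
1/12 + 1/276

Greedy algorithm:
2/23: ceiling(23/2) = 12, use 1/12
1/276: ceiling(276/1) = 276, use 1/276
Result: 2/23 = 1/12 + 1/276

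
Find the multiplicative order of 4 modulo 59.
29

59 is prime, so ord(4) divides φ(59) = 58.
Divisors of 58: 1, 2, 29, 58.
Repeated squaring: 4^1 ≡ 4, 4^2 ≡ 16, 4^4 ≡ 20, 4^8 ≡ 46, 4^16 ≡ 51, 4^32 ≡ 5 (mod 59).
Test 4^d mod 59 for each divisor d in increasing order:
4^1 ≡ 4
4^2 ≡ 16
4^29 = 4^16·4^8·4^4·4^1 ≡ 1  ← first divisor giving 1
The order is 29.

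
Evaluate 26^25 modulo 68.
60

Repeated squaring. Binary of 25 = 11001.
26^1 ≡ 26 (mod 68); 26^2 ≡ 64 (mod 68); 26^4 ≡ 16 (mod 68); 26^8 ≡ 52 (mod 68); 26^16 ≡ 52 (mod 68)
26^25 = 26^1 × 26^8 × 26^16 ≡ 60 (mod 68)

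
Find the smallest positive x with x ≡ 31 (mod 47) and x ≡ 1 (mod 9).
172

Using Chinese Remainder Theorem:
M = 47 × 9 = 423
M1 = 9, M2 = 47
y1 = 9^(-1) mod 47 = 21
y2 = 47^(-1) mod 9 = 5
x = (31×9×21 + 1×47×5) mod 423 = 172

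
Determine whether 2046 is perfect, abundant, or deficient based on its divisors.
abundant

Proper divisors of 2046: sum = 1 + 2 + 3 + 6 + 11 + 22 + 31 + 33 + 62 + 66 + 93 + 186 + 341 + 682 + 1023 = 2562
Since 2562 > 2046, 2046 is abundant.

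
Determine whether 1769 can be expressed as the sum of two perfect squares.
13² + 40² (a=13, b=40)

Factorization: 1769 = 29 × 61
By Fermat: n is sum of two squares iff every prime p ≡ 3 (mod 4) appears to even power.
All primes ≡ 3 (mod 4) appear to even power.
Search a = 0, 1, 2, … for 1769 - a² a perfect square: first hit at a = 13: 1769 - 169 = 1600 = 40².
1769 = 13² + 40² = 169 + 1600 ✓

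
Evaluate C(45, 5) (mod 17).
3

Using Lucas' theorem:
Write n=45 and k=5 in base 17:
n in base 17: [2, 11]
k in base 17: [0, 5]
C(45,5) mod 17 = ∏ C(n_i, k_i) mod 17
Digit binomials (mod 17): C(2,0) = 1; C(11,5) = 462 ≡ 3
Product: 1 × 3 = 3 ≡ 3 (mod 17)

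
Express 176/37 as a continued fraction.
[4; 1, 3, 9]

Euclidean algorithm steps:
176 = 4 × 37 + 28
37 = 1 × 28 + 9
28 = 3 × 9 + 1
9 = 9 × 1 + 0
Continued fraction: [4; 1, 3, 9]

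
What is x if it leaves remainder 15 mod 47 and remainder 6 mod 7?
62

Using Chinese Remainder Theorem:
M = 47 × 7 = 329
M1 = 7, M2 = 47
y1 = 7^(-1) mod 47 = 27
y2 = 47^(-1) mod 7 = 3
x = (15×7×27 + 6×47×3) mod 329 = 62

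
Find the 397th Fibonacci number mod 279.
44

Matrix identity: Q^n = [[F_(n+1), F_n], [F_n, F_(n-1)]] with Q = [[1,1],[1,0]].
n = 397 = 110001101₂. Square-and-multiply, entries mod 279:
Q^1 = [[1,1],[1,0]]
Q^3 = (Q^1)²·Q = [[3,2],[2,1]]
Q^6 = (Q^3)² = [[13,8],[8,5]]
Q^12 = (Q^6)² = [[233,144],[144,89]]
Q^24 = (Q^12)² = [[253,54],[54,199]]
Q^49 = (Q^24)²·Q = [[100,244],[244,135]]
Q^99 = (Q^49)²·Q = [[210,65],[65,145]]
Q^198 = (Q^99)² = [[58,197],[197,140]]
Q^397 = (Q^198)²·Q = [[269,44],[44,225]]
F_397 mod 279 = Q^397[0][1] = 44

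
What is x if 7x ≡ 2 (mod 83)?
x ≡ 24 (mod 83)

gcd(7, 83) = 1, which divides 2, so solutions exist.
Find 7^(-1) mod 83 by the extended Euclidean algorithm:
83 = 11 × 7 + 6  ⟹  6 = (1)·83 + (-11)·7
7 = 1 × 6 + 1  ⟹  1 = (-1)·83 + (12)·7
So (12)·7 ≡ 1 (mod 83), i.e. 7^(-1) ≡ 12 (mod 83).
x ≡ 12 × 2 = 24 ≡ 24 (mod 83).
Check: 7 × 24 = 168 ≡ 2 (mod 83).
Unique solution: x ≡ 24 (mod 83)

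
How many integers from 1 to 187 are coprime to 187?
160

187 = 11 × 17
φ(n) = n × ∏(1 - 1/p) for each prime p dividing n
φ(187) = 187 × (1 - 1/11) × (1 - 1/17) = 160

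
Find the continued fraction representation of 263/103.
[2; 1, 1, 4, 5, 2]

Euclidean algorithm steps:
263 = 2 × 103 + 57
103 = 1 × 57 + 46
57 = 1 × 46 + 11
46 = 4 × 11 + 2
11 = 5 × 2 + 1
2 = 2 × 1 + 0
Continued fraction: [2; 1, 1, 4, 5, 2]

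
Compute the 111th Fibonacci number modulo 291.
58

Matrix identity: Q^n = [[F_(n+1), F_n], [F_n, F_(n-1)]] with Q = [[1,1],[1,0]].
n = 111 = 1101111₂. Square-and-multiply, entries mod 291:
Q^1 = [[1,1],[1,0]]
Q^3 = (Q^1)²·Q = [[3,2],[2,1]]
Q^6 = (Q^3)² = [[13,8],[8,5]]
Q^13 = (Q^6)²·Q = [[86,233],[233,144]]
Q^27 = (Q^13)²·Q = [[39,284],[284,46]]
Q^55 = (Q^27)²·Q = [[102,115],[115,278]]
Q^111 = (Q^55)²·Q = [[108,58],[58,50]]
F_111 mod 291 = Q^111[0][1] = 58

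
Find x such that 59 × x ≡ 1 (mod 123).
98

gcd(59, 123) = 1, so the inverse exists.
Extended Euclidean algorithm on (123, 59):
123 = 2 × 59 + 5  ⟹  5 = (1)·123 + (-2)·59
59 = 11 × 5 + 4  ⟹  4 = (-11)·123 + (23)·59
5 = 1 × 4 + 1  ⟹  1 = (12)·123 + (-25)·59
So (-25)·59 ≡ 1 (mod 123), i.e. 59^(-1) ≡ -25 ≡ 98 (mod 123).
Check: 59 × 98 = 5782 ≡ 1 (mod 123)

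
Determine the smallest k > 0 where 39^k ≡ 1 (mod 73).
72

73 is prime, so ord(39) divides φ(73) = 72.
Divisors of 72: 1, 2, 3, 4, 6, 8, 9, 12, 18, 24, 36, 72.
Repeated squaring: 39^1 ≡ 39, 39^2 ≡ 61, 39^4 ≡ 71, 39^8 ≡ 4, 39^16 ≡ 16, 39^32 ≡ 37, 39^64 ≡ 55 (mod 73).
Test 39^d mod 73 for each divisor d in increasing order:
39^1 ≡ 39
39^2 ≡ 61
39^3 = 39^2·39^1 ≡ 43
39^4 ≡ 71
39^6 = 39^4·39^2 ≡ 24
39^8 ≡ 4
39^9 = 39^8·39^1 ≡ 10
39^12 = 39^8·39^4 ≡ 65
39^18 = 39^16·39^2 ≡ 27
39^24 = 39^16·39^8 ≡ 64
39^36 = 39^32·39^4 ≡ 72
39^72 = 39^64·39^8 ≡ 1  ← first divisor giving 1
The order is 72.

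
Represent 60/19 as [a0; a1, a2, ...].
[3; 6, 3]

Euclidean algorithm steps:
60 = 3 × 19 + 3
19 = 6 × 3 + 1
3 = 3 × 1 + 0
Continued fraction: [3; 6, 3]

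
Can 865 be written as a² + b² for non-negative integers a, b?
9² + 28² (a=9, b=28)

Factorization: 865 = 5 × 173
By Fermat: n is sum of two squares iff every prime p ≡ 3 (mod 4) appears to even power.
All primes ≡ 3 (mod 4) appear to even power.
Search a = 0, 1, 2, … for 865 - a² a perfect square: first hit at a = 9: 865 - 81 = 784 = 28².
865 = 9² + 28² = 81 + 784 ✓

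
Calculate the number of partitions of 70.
4087968

p(n) counts ways to write n as a sum of positive integers (order ignored).
Euler's pentagonal recurrence: p(k) = p(k-1) + p(k-2) - p(k-5) - p(k-7) + p(k-12) + p(k-15) - ... (offsets j(3j∓1)/2, signs ++--, p(0)=1, p(<0)=0).
DP table for k = 0..69: p(0)=1, p(1)=1, p(2)=2, p(3)=3, p(4)=5, p(5)=7, p(6)=11, p(7)=15, p(8)=22, p(9)=30, p(10)=42, p(11)=56, p(12)=77, p(13)=101, p(14)=135, p(15)=176, p(16)=231, p(17)=297, p(18)=385, p(19)=490, p(20)=627, p(21)=792, p(22)=1002, p(23)=1255, p(24)=1575, p(25)=1958, p(26)=2436, p(27)=3010, p(28)=3718, p(29)=4565, p(30)=5604, p(31)=6842, p(32)=8349, p(33)=10143, p(34)=12310, p(35)=14883, p(36)=17977, p(37)=21637, p(38)=26015, p(39)=31185, p(40)=37338, p(41)=44583, p(42)=53174, p(43)=63261, p(44)=75175, p(45)=89134, p(46)=105558, p(47)=124754, p(48)=147273, p(49)=173525, p(50)=204226, p(51)=239943, p(52)=281589, p(53)=329931, p(54)=386155, p(55)=451276, p(56)=526823, p(57)=614154, p(58)=715220, p(59)=831820, p(60)=966467, p(61)=1121505, p(62)=1300156, p(63)=1505499, p(64)=1741630, p(65)=2012558, p(66)=2323520, p(67)=2679689, p(68)=3087735, p(69)=3554345.
Final step: p(70) = p(69) + p(68) - p(65) - p(63) + p(58) + p(55) - p(48) - p(44) + p(35) + p(30) - p(19) - p(13) + p(0)
= 3554345 + 3087735 - 2012558 - 1505499 + 715220 + 451276 - 147273 - 75175 + 14883 + 5604 - 490 - 101 + 1
= 4087968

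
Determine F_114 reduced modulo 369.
361

Matrix identity: Q^n = [[F_(n+1), F_n], [F_n, F_(n-1)]] with Q = [[1,1],[1,0]].
n = 114 = 1110010₂. Square-and-multiply, entries mod 369:
Q^1 = [[1,1],[1,0]]
Q^3 = (Q^1)²·Q = [[3,2],[2,1]]
Q^7 = (Q^3)²·Q = [[21,13],[13,8]]
Q^14 = (Q^7)² = [[241,8],[8,233]]
Q^28 = (Q^14)² = [[212,102],[102,110]]
Q^57 = (Q^28)²·Q = [[1,367],[367,3]]
Q^114 = (Q^57)² = [[5,361],[361,13]]
F_114 mod 369 = Q^114[0][1] = 361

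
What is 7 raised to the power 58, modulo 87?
49

Repeated squaring. Binary of 58 = 111010.
7^1 ≡ 7 (mod 87); 7^2 ≡ 49 (mod 87); 7^4 ≡ 52 (mod 87); 7^8 ≡ 7 (mod 87); 7^16 ≡ 49 (mod 87); 7^32 ≡ 52 (mod 87)
7^58 = 7^2 × 7^8 × 7^16 × 7^32 ≡ 49 (mod 87)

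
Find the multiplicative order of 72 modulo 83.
82

83 is prime, so ord(72) divides φ(83) = 82.
Divisors of 82: 1, 2, 41, 82.
Repeated squaring: 72^1 ≡ 72, 72^2 ≡ 38, 72^4 ≡ 33, 72^8 ≡ 10, 72^16 ≡ 17, 72^32 ≡ 40, 72^64 ≡ 23 (mod 83).
Test 72^d mod 83 for each divisor d in increasing order:
72^1 ≡ 72
72^2 ≡ 38
72^41 = 72^32·72^8·72^1 ≡ 82
72^82 = 72^64·72^16·72^2 ≡ 1  ← first divisor giving 1
The order is 82.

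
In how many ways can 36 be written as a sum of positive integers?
17977

p(n) counts ways to write n as a sum of positive integers (order ignored).
Euler's pentagonal recurrence: p(k) = p(k-1) + p(k-2) - p(k-5) - p(k-7) + p(k-12) + p(k-15) - ... (offsets j(3j∓1)/2, signs ++--, p(0)=1, p(<0)=0).
DP table for k = 0..35: p(0)=1, p(1)=1, p(2)=2, p(3)=3, p(4)=5, p(5)=7, p(6)=11, p(7)=15, p(8)=22, p(9)=30, p(10)=42, p(11)=56, p(12)=77, p(13)=101, p(14)=135, p(15)=176, p(16)=231, p(17)=297, p(18)=385, p(19)=490, p(20)=627, p(21)=792, p(22)=1002, p(23)=1255, p(24)=1575, p(25)=1958, p(26)=2436, p(27)=3010, p(28)=3718, p(29)=4565, p(30)=5604, p(31)=6842, p(32)=8349, p(33)=10143, p(34)=12310, p(35)=14883.
Final step: p(36) = p(35) + p(34) - p(31) - p(29) + p(24) + p(21) - p(14) - p(10) + p(1)
= 14883 + 12310 - 6842 - 4565 + 1575 + 792 - 135 - 42 + 1
= 17977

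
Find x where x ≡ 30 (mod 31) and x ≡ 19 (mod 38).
247

Using Chinese Remainder Theorem:
M = 31 × 38 = 1178
M1 = 38, M2 = 31
y1 = 38^(-1) mod 31 = 9
y2 = 31^(-1) mod 38 = 27
x = (30×38×9 + 19×31×27) mod 1178 = 247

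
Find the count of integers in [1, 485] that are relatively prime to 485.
384

485 = 5 × 97
φ(n) = n × ∏(1 - 1/p) for each prime p dividing n
φ(485) = 485 × (1 - 1/5) × (1 - 1/97) = 384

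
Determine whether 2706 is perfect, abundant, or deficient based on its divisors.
abundant

Proper divisors of 2706: sum = 1 + 2 + 3 + 6 + 11 + 22 + 33 + 41 + 66 + 82 + 123 + 246 + 451 + 902 + 1353 = 3342
Since 3342 > 2706, 2706 is abundant.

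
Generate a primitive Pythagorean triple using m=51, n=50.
(101, 5100, 5101)

Euclid's formula: a = m² - n², b = 2mn, c = m² + n²
m = 51, n = 50
a = 51² - 50² = 2601 - 2500 = 101
b = 2 × 51 × 50 = 5100
c = 51² + 50² = 2601 + 2500 = 5101
Verification: 101² + 5100² = 10201 + 26010000 = 26020201 = 5101² ✓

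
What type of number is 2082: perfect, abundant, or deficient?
abundant

Proper divisors of 2082: sum = 1 + 2 + 3 + 6 + 347 + 694 + 1041 = 2094
Since 2094 > 2082, 2082 is abundant.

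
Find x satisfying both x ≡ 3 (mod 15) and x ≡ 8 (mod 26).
138

Using Chinese Remainder Theorem:
M = 15 × 26 = 390
M1 = 26, M2 = 15
y1 = 26^(-1) mod 15 = 11
y2 = 15^(-1) mod 26 = 7
x = (3×26×11 + 8×15×7) mod 390 = 138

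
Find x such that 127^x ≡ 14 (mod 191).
35

Baby-step giant-step with step n = ⌈√191⌉ = 14.
Baby steps 127^j mod 191 (j:value) for j=0..13: 0:1, 1:127, 2:85, 3:99, 4:158, 5:11, 6:60, 7:171, 8:134, 9:19, 10:121, 11:87, 12:162, 13:137.
Giant-step multiplier: 127^(-14) ≡ 127^(190-14) = 127^176 ≡ 138 (mod 191).
Giant steps γ_i = 14·138^i mod 191: γ_0=14, γ_1=22, γ_2=171 (in table at j=7).
x = i·n + j = 2·14 + 7 = 35.
Check: 127^35 ≡ 14 (mod 191).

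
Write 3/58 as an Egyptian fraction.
1/20 + 1/580

Greedy algorithm:
3/58: ceiling(58/3) = 20, use 1/20
1/580: ceiling(580/1) = 580, use 1/580
Result: 3/58 = 1/20 + 1/580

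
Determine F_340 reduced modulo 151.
96

Matrix identity: Q^n = [[F_(n+1), F_n], [F_n, F_(n-1)]] with Q = [[1,1],[1,0]].
n = 340 = 101010100₂. Square-and-multiply, entries mod 151:
Q^1 = [[1,1],[1,0]]
Q^2 = (Q^1)² = [[2,1],[1,1]]
Q^5 = (Q^2)²·Q = [[8,5],[5,3]]
Q^10 = (Q^5)² = [[89,55],[55,34]]
Q^21 = (Q^10)²·Q = [[44,74],[74,121]]
Q^42 = (Q^21)² = [[13,130],[130,34]]
Q^85 = (Q^42)²·Q = [[76,6],[6,70]]
Q^170 = (Q^85)² = [[74,121],[121,104]]
Q^340 = (Q^170)² = [[34,96],[96,89]]
F_340 mod 151 = Q^340[0][1] = 96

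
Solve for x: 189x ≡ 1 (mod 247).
132

gcd(189, 247) = 1, so the inverse exists.
Extended Euclidean algorithm on (247, 189):
247 = 1 × 189 + 58  ⟹  58 = (1)·247 + (-1)·189
189 = 3 × 58 + 15  ⟹  15 = (-3)·247 + (4)·189
58 = 3 × 15 + 13  ⟹  13 = (10)·247 + (-13)·189
15 = 1 × 13 + 2  ⟹  2 = (-13)·247 + (17)·189
13 = 6 × 2 + 1  ⟹  1 = (88)·247 + (-115)·189
So (-115)·189 ≡ 1 (mod 247), i.e. 189^(-1) ≡ -115 ≡ 132 (mod 247).
Check: 189 × 132 = 24948 ≡ 1 (mod 247)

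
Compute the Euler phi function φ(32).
16

32 = 2^5
φ(n) = n × ∏(1 - 1/p) for each prime p dividing n
φ(32) = 32 × (1 - 1/2) = 16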